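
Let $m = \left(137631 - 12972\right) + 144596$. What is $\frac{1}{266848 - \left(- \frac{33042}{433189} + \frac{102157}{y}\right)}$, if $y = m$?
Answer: $\frac{116638304195}{31124662841262397} \approx 3.7475 \cdot 10^{-6}$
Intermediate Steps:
$m = 269255$ ($m = 124659 + 144596 = 269255$)
$y = 269255$
$\frac{1}{266848 - \left(- \frac{33042}{433189} + \frac{102157}{y}\right)} = \frac{1}{266848 - \left(- \frac{33042}{433189} + \frac{102157}{269255}\right)} = \frac{1}{266848 - \frac{35356564963}{116638304195}} = \frac{1}{\frac{31124662841262397}{116638304195}} = \frac{116638304195}{31124662841262397}$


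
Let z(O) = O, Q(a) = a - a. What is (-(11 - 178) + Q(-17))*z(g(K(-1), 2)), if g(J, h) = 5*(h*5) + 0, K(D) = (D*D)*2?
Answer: 8350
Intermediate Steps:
K(D) = 2*D**2 (K(D) = D**2*2 = 2*D**2)
Q(a) = 0
g(J, h) = 25*h (g(J, h) = 5*(5*h) + 0 = 25*h + 0 = 25*h)
(-(11 - 178) + Q(-17))*z(g(K(-1), 2)) = (-(11 - 178) + 0)*(25*2) = (-1*(-167) + 0)*50 = (167 + 0)*50 = 167*50 = 8350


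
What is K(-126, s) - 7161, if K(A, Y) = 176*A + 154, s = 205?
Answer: -29183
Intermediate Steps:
K(A, Y) = 154 + 176*A
K(-126, s) - 7161 = (154 + 176*(-126)) - 7161 = (154 - 22176) - 7161 = -22022 - 7161 = -29183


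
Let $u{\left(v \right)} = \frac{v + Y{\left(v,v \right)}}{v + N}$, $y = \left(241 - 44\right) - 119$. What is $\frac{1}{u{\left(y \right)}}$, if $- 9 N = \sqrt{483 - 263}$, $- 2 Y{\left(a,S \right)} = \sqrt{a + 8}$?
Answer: $\frac{12168}{12125} - \frac{104 \sqrt{55}}{36375} - \frac{2 \sqrt{4730}}{109125} + \frac{78 \sqrt{86}}{12125} \approx 1.0407$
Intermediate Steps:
$Y{\left(a,S \right)} = - \frac{\sqrt{8 + a}}{2}$ ($Y{\left(a,S \right)} = - \frac{\sqrt{a + 8}}{2} = - \frac{\sqrt{8 + a}}{2}$)
$N = - \frac{2 \sqrt{55}}{9}$ ($N = - \frac{\sqrt{483 - 263}}{9} = - \frac{\sqrt{220}}{9} = - \frac{2 \sqrt{55}}{9} \approx -1.648$)
$y = 78$ ($y = 197 - 119 = 78$)
$u{\left(v \right)} = \frac{v - \frac{\sqrt{8 + v}}{2}}{v - \frac{2 \sqrt{55}}{9}}$
$\frac{1}{u{\left(y \right)}} = \frac{1}{\frac{9}{2} \frac{1}{- 2 \sqrt{55} + 9 \cdot 78} \left(- \sqrt{8 + 78} + 2 \cdot 78\right)} = \frac{1}{\frac{9}{2} \frac{1}{- 2 \sqrt{55} + 702} \left(- \sqrt{86} + 156\right)} = \frac{1}{\frac{9}{2} \frac{1}{702 - 2 \sqrt{55}} \left(156 - \sqrt{86}\right)} = \frac{2 \left(702 - 2 \sqrt{55}\right)}{9 \left(156 - \sqrt{86}\right)}$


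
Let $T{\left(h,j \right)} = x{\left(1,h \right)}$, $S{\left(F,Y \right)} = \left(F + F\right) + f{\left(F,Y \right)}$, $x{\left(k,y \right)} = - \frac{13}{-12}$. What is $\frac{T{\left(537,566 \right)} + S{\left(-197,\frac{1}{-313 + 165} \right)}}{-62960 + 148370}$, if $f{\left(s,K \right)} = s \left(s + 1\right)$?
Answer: $\frac{458629}{1024920} \approx 0.44748$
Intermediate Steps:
$f{\left(s,K \right)} = s \left(1 + s\right)$
$x{\left(k,y \right)} = \frac{13}{12}$ ($x{\left(k,y \right)} = \left(-13\right) \left(- \frac{1}{12}\right) = \frac{13}{12}$)
$S{\left(F,Y \right)} = 2 F + F \left(1 + F\right)$ ($S{\left(F,Y \right)} = \left(F + F\right) + F \left(1 + F\right) = 2 F + F \left(1 + F\right)$)
$T{\left(h,j \right)} = \frac{13}{12}$
$\frac{T{\left(537,566 \right)} + S{\left(-197,\frac{1}{-313 + 165} \right)}}{-62960 + 148370} = \frac{\frac{13}{12} - 197 \left(3 - 197\right)}{-62960 + 148370} = \frac{\frac{13}{12} - -38218}{85410} = \left(\frac{13}{12} + 38218\right) \frac{1}{85410} = \frac{458629}{12} \cdot \frac{1}{85410} = \frac{458629}{1024920}$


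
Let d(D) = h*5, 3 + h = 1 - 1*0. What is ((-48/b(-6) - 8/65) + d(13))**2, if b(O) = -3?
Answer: 145924/4225 ≈ 34.538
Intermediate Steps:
h = -2 (h = -3 + (1 - 1*0) = -3 + (1 + 0) = -3 + 1 = -2)
d(D) = -10 (d(D) = -2*5 = -10)
((-48/b(-6) - 8/65) + d(13))**2 = ((-48/(-3) - 8/65) - 10)**2 = ((-48*(-1/3) - 8*1/65) - 10)**2 = ((16 - 8/65) - 10)**2 = (1032/65 - 10)**2 = (382/65)**2 = 145924/4225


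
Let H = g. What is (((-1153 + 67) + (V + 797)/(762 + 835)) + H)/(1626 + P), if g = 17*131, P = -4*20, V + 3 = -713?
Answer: 911129/1234481 ≈ 0.73807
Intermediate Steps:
V = -716 (V = -3 - 713 = -716)
P = -80
g = 2227
H = 2227
(((-1153 + 67) + (V + 797)/(762 + 835)) + H)/(1626 + P) = (((-1153 + 67) + (-716 + 797)/(762 + 835)) + 2227)/(1626 - 80) = ((-1086 + 81/1597) + 2227)/1546 = ((-1086 + 81*(1/1597)) + 2227)*(1/1546) = ((-1086 + 81/1597) + 2227)*(1/1546) = (-1734261/1597 + 2227)*(1/1546) = (1822258/1597)*(1/1546) = 911129/1234481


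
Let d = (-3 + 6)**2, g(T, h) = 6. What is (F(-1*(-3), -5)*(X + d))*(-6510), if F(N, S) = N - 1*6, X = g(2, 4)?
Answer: 292950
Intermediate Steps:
X = 6
F(N, S) = -6 + N (F(N, S) = N - 6 = -6 + N)
d = 9 (d = 3**2 = 9)
(F(-1*(-3), -5)*(X + d))*(-6510) = ((-6 - 1*(-3))*(6 + 9))*(-6510) = ((-6 + 3)*15)*(-6510) = -3*15*(-6510) = -45*(-6510) = 292950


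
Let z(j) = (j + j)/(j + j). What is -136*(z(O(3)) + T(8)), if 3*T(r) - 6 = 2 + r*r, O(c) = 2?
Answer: -3400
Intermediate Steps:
T(r) = 8/3 + r²/3 (T(r) = 2 + (2 + r*r)/3 = 2 + (2 + r²)/3 = 2 + (⅔ + r²/3) = 8/3 + r²/3)
z(j) = 1 (z(j) = (2*j)/((2*j)) = (2*j)*(1/(2*j)) = 1)
-136*(z(O(3)) + T(8)) = -136*(1 + (8/3 + (⅓)*8²)) = -136*(1 + (8/3 + (⅓)*64)) = -136*(1 + (8/3 + 64/3)) = -136*(1 + 24) = -136*25 = -3400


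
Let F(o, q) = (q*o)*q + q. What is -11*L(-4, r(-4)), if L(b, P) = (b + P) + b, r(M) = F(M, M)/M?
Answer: -99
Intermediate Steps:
F(o, q) = q + o*q² (F(o, q) = (o*q)*q + q = o*q² + q = q + o*q²)
r(M) = 1 + M² (r(M) = (M*(1 + M*M))/M = (M*(1 + M²))/M = 1 + M²)
L(b, P) = P + 2*b (L(b, P) = (P + b) + b = P + 2*b)
-11*L(-4, r(-4)) = -11*((1 + (-4)²) + 2*(-4)) = -11*((1 + 16) - 8) = -11*(17 - 8) = -11*9 = -99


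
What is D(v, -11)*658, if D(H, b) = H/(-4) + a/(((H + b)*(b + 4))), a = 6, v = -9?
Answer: 15087/10 ≈ 1508.7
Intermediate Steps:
D(H, b) = -H/4 + 6/((4 + b)*(H + b)) (D(H, b) = H/(-4) + 6/(((H + b)*(b + 4))) = H*(-1/4) + 6/(((H + b)*(4 + b))) = -H/4 + 6/(((4 + b)*(H + b))) = -H/4 + 6*(1/((4 + b)*(H + b))) = -H/4 + 6/((4 + b)*(H + b)))
D(v, -11)*658 = ((6 - 1*(-9)**2 - 1*(-9)*(-11) - 1/4*(-9)*(-11)**2 - 1/4*(-11)*(-9)**2)/((-11)**2 + 4*(-9) + 4*(-11) - 9*(-11)))*658 = ((6 - 1*81 - 99 - 1/4*(-9)*121 - 1/4*(-11)*81)/(121 - 36 - 44 + 99))*658 = ((6 - 81 - 99 + 1089/4 + 891/4)/140)*658 = ((1/140)*321)*658 = (321/140)*658 = 15087/10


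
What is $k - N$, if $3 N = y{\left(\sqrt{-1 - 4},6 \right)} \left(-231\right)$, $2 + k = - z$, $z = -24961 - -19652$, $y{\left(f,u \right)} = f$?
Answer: $5307 + 77 i \sqrt{5} \approx 5307.0 + 172.18 i$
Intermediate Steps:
$z = -5309$ ($z = -24961 + 19652 = -5309$)
$k = 5307$ ($k = -2 - -5309 = -2 + 5309 = 5307$)
$N = - 77 i \sqrt{5}$ ($N = \frac{\sqrt{-1 - 4} \left(-231\right)}{3} = \frac{\sqrt{-5} \left(-231\right)}{3} = \frac{i \sqrt{5} \left(-231\right)}{3} = \frac{\left(-231\right) i \sqrt{5}}{3} = - 77 i \sqrt{5} \approx - 172.18 i$)
$k - N = 5307 - - 77 i \sqrt{5} = 5307 + 77 i \sqrt{5}$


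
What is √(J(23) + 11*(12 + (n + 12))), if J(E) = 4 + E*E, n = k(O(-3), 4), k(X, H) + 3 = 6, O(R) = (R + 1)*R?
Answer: √830 ≈ 28.810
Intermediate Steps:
O(R) = R*(1 + R) (O(R) = (1 + R)*R = R*(1 + R))
k(X, H) = 3 (k(X, H) = -3 + 6 = 3)
n = 3
J(E) = 4 + E²
√(J(23) + 11*(12 + (n + 12))) = √((4 + 23²) + 11*(12 + (3 + 12))) = √((4 + 529) + 11*(12 + 15)) = √(533 + 11*27) = √(533 + 297) = √830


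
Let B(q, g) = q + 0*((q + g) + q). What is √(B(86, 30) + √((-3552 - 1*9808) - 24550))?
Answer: √(86 + I*√37910) ≈ 12.224 + 7.964*I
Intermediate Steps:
B(q, g) = q (B(q, g) = q + 0*((g + q) + q) = q + 0*(g + 2*q) = q + 0 = q)
√(B(86, 30) + √((-3552 - 1*9808) - 24550)) = √(86 + √((-3552 - 1*9808) - 24550)) = √(86 + √((-3552 - 9808) - 24550)) = √(86 + √(-13360 - 24550)) = √(86 + √(-37910)) = √(86 + I*√37910)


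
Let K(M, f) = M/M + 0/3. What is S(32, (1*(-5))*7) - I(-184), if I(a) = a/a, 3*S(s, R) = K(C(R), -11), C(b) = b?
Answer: -⅔ ≈ -0.66667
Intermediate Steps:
K(M, f) = 1 (K(M, f) = 1 + 0*(⅓) = 1 + 0 = 1)
S(s, R) = ⅓ (S(s, R) = (⅓)*1 = ⅓)
I(a) = 1
S(32, (1*(-5))*7) - I(-184) = ⅓ - 1*1 = ⅓ - 1 = -⅔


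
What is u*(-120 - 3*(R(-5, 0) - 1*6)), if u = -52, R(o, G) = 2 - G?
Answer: 5616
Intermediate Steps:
u*(-120 - 3*(R(-5, 0) - 1*6)) = -52*(-120 - 3*((2 - 1*0) - 1*6)) = -52*(-120 - 3*((2 + 0) - 6)) = -52*(-120 - 3*(2 - 6)) = -52*(-120 - 3*(-4)) = -52*(-120 + 12) = -52*(-108) = 5616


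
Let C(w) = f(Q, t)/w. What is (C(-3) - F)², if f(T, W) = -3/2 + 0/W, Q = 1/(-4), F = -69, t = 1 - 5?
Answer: 19321/4 ≈ 4830.3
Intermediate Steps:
t = -4
Q = -¼ (Q = 1*(-¼) = -¼ ≈ -0.25000)
f(T, W) = -3/2 (f(T, W) = -3*½ + 0 = -3/2 + 0 = -3/2)
C(w) = -3/(2*w)
(C(-3) - F)² = (-3/2/(-3) - 1*(-69))² = (-3/2*(-⅓) + 69)² = (½ + 69)² = (139/2)² = 19321/4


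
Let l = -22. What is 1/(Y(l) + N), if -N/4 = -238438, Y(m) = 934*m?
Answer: 1/933204 ≈ 1.0716e-6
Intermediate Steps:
N = 953752 (N = -4*(-238438) = 953752)
1/(Y(l) + N) = 1/(934*(-22) + 953752) = 1/(-20548 + 953752) = 1/933204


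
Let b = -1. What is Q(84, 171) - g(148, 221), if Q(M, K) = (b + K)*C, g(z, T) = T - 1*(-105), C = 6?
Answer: 694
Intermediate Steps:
g(z, T) = 105 + T (g(z, T) = T + 105 = 105 + T)
Q(M, K) = -6 + 6*K (Q(M, K) = (-1 + K)*6 = -6 + 6*K)
Q(84, 171) - g(148, 221) = (-6 + 6*171) - (105 + 221) = (-6 + 1026) - 1*326 = 1020 - 326 = 694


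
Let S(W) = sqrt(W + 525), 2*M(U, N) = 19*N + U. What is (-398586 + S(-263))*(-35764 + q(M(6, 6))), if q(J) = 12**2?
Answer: 14197633320 - 35620*sqrt(262) ≈ 1.4197e+10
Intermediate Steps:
M(U, N) = U/2 + 19*N/2 (M(U, N) = (19*N + U)/2 = (U + 19*N)/2 = U/2 + 19*N/2)
q(J) = 144
S(W) = sqrt(525 + W)
(-398586 + S(-263))*(-35764 + q(M(6, 6))) = (-398586 + sqrt(525 - 263))*(-35764 + 144) = (-398586 + sqrt(262))*(-35620) = 14197633320 - 35620*sqrt(262)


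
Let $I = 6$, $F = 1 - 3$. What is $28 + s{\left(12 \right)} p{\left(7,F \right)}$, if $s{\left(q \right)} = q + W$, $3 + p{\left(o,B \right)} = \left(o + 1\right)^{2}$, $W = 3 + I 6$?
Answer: $3139$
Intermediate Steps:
$F = -2$ ($F = 1 - 3 = -2$)
$W = 39$ ($W = 3 + 6 \cdot 6 = 3 + 36 = 39$)
$p{\left(o,B \right)} = -3 + \left(1 + o\right)^{2}$ ($p{\left(o,B \right)} = -3 + \left(o + 1\right)^{2} = -3 + \left(1 + o\right)^{2}$)
$s{\left(q \right)} = 39 + q$ ($s{\left(q \right)} = q + 39 = 39 + q$)
$28 + s{\left(12 \right)} p{\left(7,F \right)} = 28 + \left(39 + 12\right) \left(-3 + \left(1 + 7\right)^{2}\right) = 28 + 51 \left(-3 + 8^{2}\right) = 28 + 51 \left(-3 + 64\right) = 28 + 51 \cdot 61 = 28 + 3111 = 3139$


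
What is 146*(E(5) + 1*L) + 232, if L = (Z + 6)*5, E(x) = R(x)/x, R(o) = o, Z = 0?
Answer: 4758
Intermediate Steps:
E(x) = 1 (E(x) = x/x = 1)
L = 30 (L = (0 + 6)*5 = 6*5 = 30)
146*(E(5) + 1*L) + 232 = 146*(1 + 1*30) + 232 = 146*(1 + 30) + 232 = 146*31 + 232 = 4526 + 232 = 4758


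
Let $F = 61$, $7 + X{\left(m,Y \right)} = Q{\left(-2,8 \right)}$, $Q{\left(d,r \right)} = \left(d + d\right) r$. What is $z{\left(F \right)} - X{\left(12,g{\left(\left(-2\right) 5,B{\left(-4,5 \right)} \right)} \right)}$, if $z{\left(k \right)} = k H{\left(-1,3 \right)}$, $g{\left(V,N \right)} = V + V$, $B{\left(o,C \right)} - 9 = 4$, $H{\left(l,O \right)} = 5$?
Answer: $344$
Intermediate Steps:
$B{\left(o,C \right)} = 13$ ($B{\left(o,C \right)} = 9 + 4 = 13$)
$g{\left(V,N \right)} = 2 V$
$Q{\left(d,r \right)} = 2 d r$
$X{\left(m,Y \right)} = -39$ ($X{\left(m,Y \right)} = -7 + 2 \left(-2\right) 8 = -7 - 32 = -39$)
$z{\left(k \right)} = 5 k$ ($z{\left(k \right)} = k 5 = 5 k$)
$z{\left(F \right)} - X{\left(12,g{\left(\left(-2\right) 5,B{\left(-4,5 \right)} \right)} \right)} = 5 \cdot 61 - -39 = 305 + 39 = 344$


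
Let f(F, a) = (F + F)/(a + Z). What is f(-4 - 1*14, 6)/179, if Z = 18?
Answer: -3/358 ≈ -0.0083799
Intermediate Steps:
f(F, a) = 2*F/(18 + a) (f(F, a) = (F + F)/(a + 18) = (2*F)/(18 + a) = 2*F/(18 + a))
f(-4 - 1*14, 6)/179 = (2*(-4 - 1*14)/(18 + 6))/179 = (2*(-4 - 14)/24)*(1/179) = (2*(-18)*(1/24))*(1/179) = -3/2*1/179 = -3/358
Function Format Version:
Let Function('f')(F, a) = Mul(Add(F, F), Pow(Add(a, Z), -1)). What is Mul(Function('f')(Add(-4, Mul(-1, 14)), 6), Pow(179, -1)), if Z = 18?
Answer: Rational(-3, 358) ≈ -0.0083799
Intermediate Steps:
Function('f')(F, a) = Mul(2, F, Pow(Add(18, a), -1)) (Function('f')(F, a) = Mul(Add(F, F), Pow(Add(a, 18), -1)) = Mul(Mul(2, F), Pow(Add(18, a), -1)) = Mul(2, F, Pow(Add(18, a), -1)))
Mul(Function('f')(Add(-4, Mul(-1, 14)), 6), Pow(179, -1)) = Mul(Mul(2, Add(-4, Mul(-1, 14)), Pow(Add(18, 6), -1)), Pow(179, -1)) = Mul(Mul(2, Add(-4, -14), Pow(24, -1)), Rational(1, 179)) = Mul(Mul(2, -18, Rational(1, 24)), Rational(1, 179)) = Mul(Rational(-3, 2), Rational(1, 179)) = Rational(-3, 358)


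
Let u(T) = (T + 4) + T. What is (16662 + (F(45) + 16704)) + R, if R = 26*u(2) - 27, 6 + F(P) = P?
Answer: 33586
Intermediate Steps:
F(P) = -6 + P
u(T) = 4 + 2*T (u(T) = (4 + T) + T = 4 + 2*T)
R = 181 (R = 26*(4 + 2*2) - 27 = 26*(4 + 4) - 27 = 26*8 - 27 = 208 - 27 = 181)
(16662 + (F(45) + 16704)) + R = (16662 + ((-6 + 45) + 16704)) + 181 = (16662 + (39 + 16704)) + 181 = (16662 + 16743) + 181 = 33405 + 181 = 33586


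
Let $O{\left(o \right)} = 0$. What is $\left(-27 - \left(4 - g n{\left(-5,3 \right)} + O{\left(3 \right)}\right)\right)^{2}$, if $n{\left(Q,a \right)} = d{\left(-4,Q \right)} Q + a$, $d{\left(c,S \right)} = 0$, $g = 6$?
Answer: $169$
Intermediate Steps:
$n{\left(Q,a \right)} = a$ ($n{\left(Q,a \right)} = 0 Q + a = 0 + a = a$)
$\left(-27 - \left(4 - g n{\left(-5,3 \right)} + O{\left(3 \right)}\right)\right)^{2} = \left(-27 + \left(\left(-4 + 6 \cdot 3\right) - 0\right)\right)^{2} = \left(-27 + \left(\left(-4 + 18\right) + 0\right)\right)^{2} = \left(-27 + \left(14 + 0\right)\right)^{2} = \left(-27 + 14\right)^{2} = \left(-13\right)^{2} = 169$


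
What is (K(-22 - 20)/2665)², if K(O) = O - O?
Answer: 0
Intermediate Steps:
K(O) = 0
(K(-22 - 20)/2665)² = (0/2665)² = (0*(1/2665))² = 0² = 0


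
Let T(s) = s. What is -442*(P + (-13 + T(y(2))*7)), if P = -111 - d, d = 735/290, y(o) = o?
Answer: 1442467/29 ≈ 49740.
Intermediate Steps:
d = 147/58 (d = 735*(1/290) = 147/58 ≈ 2.5345)
P = -6585/58 (P = -111 - 1*147/58 = -111 - 147/58 = -6585/58 ≈ -113.53)
-442*(P + (-13 + T(y(2))*7)) = -442*(-6585/58 + (-13 + 2*7)) = -442*(-6585/58 + (-13 + 14)) = -442*(-6585/58 + 1) = -442*(-6527/58) = 1442467/29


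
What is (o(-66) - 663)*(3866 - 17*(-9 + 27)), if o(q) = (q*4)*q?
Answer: 59669160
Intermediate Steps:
o(q) = 4*q² (o(q) = (4*q)*q = 4*q²)
(o(-66) - 663)*(3866 - 17*(-9 + 27)) = (4*(-66)² - 663)*(3866 - 17*(-9 + 27)) = (4*4356 - 663)*(3866 - 17*18) = (17424 - 663)*(3866 - 306) = 16761*3560 = 59669160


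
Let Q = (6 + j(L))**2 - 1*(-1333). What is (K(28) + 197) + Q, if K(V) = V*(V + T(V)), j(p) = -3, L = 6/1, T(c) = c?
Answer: 3107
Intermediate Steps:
L = 6 (L = 6*1 = 6)
K(V) = 2*V**2 (K(V) = V*(V + V) = V*(2*V) = 2*V**2)
Q = 1342 (Q = (6 - 3)**2 - 1*(-1333) = 3**2 + 1333 = 9 + 1333 = 1342)
(K(28) + 197) + Q = (2*28**2 + 197) + 1342 = (2*784 + 197) + 1342 = (1568 + 197) + 1342 = 1765 + 1342 = 3107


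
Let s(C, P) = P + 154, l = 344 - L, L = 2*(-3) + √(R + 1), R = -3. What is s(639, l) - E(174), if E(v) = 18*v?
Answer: -2628 - I*√2 ≈ -2628.0 - 1.4142*I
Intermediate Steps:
L = -6 + I*√2 (L = 2*(-3) + √(-3 + 1) = -6 + √(-2) = -6 + I*√2 ≈ -6.0 + 1.4142*I)
l = 350 - I*√2 (l = 344 - (-6 + I*√2) = 344 + (6 - I*√2) = 350 - I*√2 ≈ 350.0 - 1.4142*I)
s(C, P) = 154 + P
s(639, l) - E(174) = (154 + (350 - I*√2)) - 18*174 = (504 - I*√2) - 1*3132 = (504 - I*√2) - 3132 = -2628 - I*√2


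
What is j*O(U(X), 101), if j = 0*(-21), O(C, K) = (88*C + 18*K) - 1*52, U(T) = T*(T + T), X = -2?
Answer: 0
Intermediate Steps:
U(T) = 2*T² (U(T) = T*(2*T) = 2*T²)
O(C, K) = -52 + 18*K + 88*C (O(C, K) = (18*K + 88*C) - 52 = -52 + 18*K + 88*C)
j = 0
j*O(U(X), 101) = 0*(-52 + 18*101 + 88*(2*(-2)²)) = 0*(-52 + 1818 + 88*(2*4)) = 0*(-52 + 1818 + 88*8) = 0*(-52 + 1818 + 704) = 0*2470 = 0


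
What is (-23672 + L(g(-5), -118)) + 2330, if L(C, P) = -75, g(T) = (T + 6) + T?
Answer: -21417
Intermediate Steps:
g(T) = 6 + 2*T (g(T) = (6 + T) + T = 6 + 2*T)
(-23672 + L(g(-5), -118)) + 2330 = (-23672 - 75) + 2330 = -23747 + 2330 = -21417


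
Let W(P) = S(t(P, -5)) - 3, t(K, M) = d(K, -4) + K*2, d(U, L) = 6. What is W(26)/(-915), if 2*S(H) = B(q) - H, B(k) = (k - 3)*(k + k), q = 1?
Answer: 34/915 ≈ 0.037158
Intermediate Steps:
B(k) = 2*k*(-3 + k) (B(k) = (-3 + k)*(2*k) = 2*k*(-3 + k))
t(K, M) = 6 + 2*K (t(K, M) = 6 + K*2 = 6 + 2*K)
S(H) = -2 - H/2 (S(H) = (2*1*(-3 + 1) - H)/2 = (2*1*(-2) - H)/2 = (-4 - H)/2 = -2 - H/2)
W(P) = -8 - P (W(P) = (-2 - (6 + 2*P)/2) - 3 = (-2 + (-3 - P)) - 3 = (-5 - P) - 3 = -8 - P)
W(26)/(-915) = (-8 - 1*26)/(-915) = (-8 - 26)*(-1/915) = -34*(-1/915) = 34/915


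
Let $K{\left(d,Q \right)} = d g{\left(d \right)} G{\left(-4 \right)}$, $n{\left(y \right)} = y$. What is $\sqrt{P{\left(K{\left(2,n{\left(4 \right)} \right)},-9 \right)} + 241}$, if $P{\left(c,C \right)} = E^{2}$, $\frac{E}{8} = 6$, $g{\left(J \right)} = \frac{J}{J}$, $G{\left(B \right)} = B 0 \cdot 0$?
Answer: $\sqrt{2545} \approx 50.448$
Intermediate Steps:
$G{\left(B \right)} = 0$ ($G{\left(B \right)} = 0 \cdot 0 = 0$)
$g{\left(J \right)} = 1$
$K{\left(d,Q \right)} = 0$ ($K{\left(d,Q \right)} = d 1 \cdot 0 = d 0 = 0$)
$E = 48$ ($E = 8 \cdot 6 = 48$)
$P{\left(c,C \right)} = 2304$ ($P{\left(c,C \right)} = 48^{2} = 2304$)
$\sqrt{P{\left(K{\left(2,n{\left(4 \right)} \right)},-9 \right)} + 241} = \sqrt{2304 + 241} = \sqrt{2545}$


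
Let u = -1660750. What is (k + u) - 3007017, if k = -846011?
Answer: -5513778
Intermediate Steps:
(k + u) - 3007017 = (-846011 - 1660750) - 3007017 = -2506761 - 3007017 = -5513778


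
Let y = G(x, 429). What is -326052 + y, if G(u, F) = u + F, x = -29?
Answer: -325652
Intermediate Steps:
G(u, F) = F + u
y = 400 (y = 429 - 29 = 400)
-326052 + y = -326052 + 400 = -325652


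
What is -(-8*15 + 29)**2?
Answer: -8281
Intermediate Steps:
-(-8*15 + 29)**2 = -(-120 + 29)**2 = -1*(-91)**2 = -1*8281 = -8281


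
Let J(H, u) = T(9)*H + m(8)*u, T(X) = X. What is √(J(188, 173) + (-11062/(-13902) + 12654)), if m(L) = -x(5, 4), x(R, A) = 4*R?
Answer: √526010787267/6951 ≈ 104.34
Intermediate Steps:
m(L) = -20 (m(L) = -4*5 = -1*20 = -20)
J(H, u) = -20*u + 9*H (J(H, u) = 9*H - 20*u = -20*u + 9*H)
√(J(188, 173) + (-11062/(-13902) + 12654)) = √((-20*173 + 9*188) + (-11062/(-13902) + 12654)) = √((-3460 + 1692) + (-11062*(-1/13902) + 12654)) = √(-1768 + (5531/6951 + 12654)) = √(-1768 + 87963485/6951) = √(75674117/6951) = √526010787267/6951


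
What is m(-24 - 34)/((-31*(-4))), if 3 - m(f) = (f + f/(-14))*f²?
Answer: 1268249/868 ≈ 1461.1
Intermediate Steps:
m(f) = 3 - 13*f³/14 (m(f) = 3 - (f + f/(-14))*f² = 3 - (f + f*(-1/14))*f² = 3 - (f - f/14)*f² = 3 - 13*f/14*f² = 3 - 13*f³/14)
m(-24 - 34)/((-31*(-4))) = (3 - 13*(-24 - 34)³/14)/((-31*(-4))) = (3 - 13/14*(-58)³)/124 = (3 - 13/14*(-195112))*(1/124) = (3 + 1268228/7)*(1/124) = (1268249/7)*(1/124) = 1268249/868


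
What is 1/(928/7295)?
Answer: 7295/928 ≈ 7.8610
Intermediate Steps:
1/(928/7295) = 7295/928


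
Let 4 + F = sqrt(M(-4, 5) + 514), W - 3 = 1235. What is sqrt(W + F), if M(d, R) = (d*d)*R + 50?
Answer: sqrt(1234 + 2*sqrt(161)) ≈ 35.488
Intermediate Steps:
W = 1238 (W = 3 + 1235 = 1238)
M(d, R) = 50 + R*d**2 (M(d, R) = d**2*R + 50 = R*d**2 + 50 = 50 + R*d**2)
F = -4 + 2*sqrt(161) (F = -4 + sqrt((50 + 5*(-4)**2) + 514) = -4 + sqrt((50 + 5*16) + 514) = -4 + sqrt((50 + 80) + 514) = -4 + sqrt(130 + 514) = -4 + sqrt(644) = -4 + 2*sqrt(161) ≈ 21.377)
sqrt(W + F) = sqrt(1238 + (-4 + 2*sqrt(161))) = sqrt(1234 + 2*sqrt(161))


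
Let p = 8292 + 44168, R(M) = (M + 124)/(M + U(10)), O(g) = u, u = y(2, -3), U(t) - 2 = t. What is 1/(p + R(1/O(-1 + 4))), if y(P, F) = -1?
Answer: 11/577183 ≈ 1.9058e-5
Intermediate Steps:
U(t) = 2 + t
u = -1
O(g) = -1
R(M) = (124 + M)/(12 + M) (R(M) = (M + 124)/(M + (2 + 10)) = (124 + M)/(M + 12) = (124 + M)/(12 + M))
p = 52460
1/(p + R(1/O(-1 + 4))) = 1/(52460 + (124 + 1/(-1))/(12 + 1/(-1))) = 1/(52460 + (124 - 1)/(12 - 1)) = 1/(52460 + 123/11) = 1/(577183/11) = 11/577183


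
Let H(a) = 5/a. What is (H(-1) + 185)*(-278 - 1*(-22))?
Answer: -46080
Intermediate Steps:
(H(-1) + 185)*(-278 - 1*(-22)) = (5/(-1) + 185)*(-278 - 1*(-22)) = (5*(-1) + 185)*(-278 + 22) = (-5 + 185)*(-256) = 180*(-256) = -46080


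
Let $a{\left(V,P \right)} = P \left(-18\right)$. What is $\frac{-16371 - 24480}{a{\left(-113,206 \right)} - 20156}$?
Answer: $\frac{40851}{23864} \approx 1.7118$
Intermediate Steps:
$a{\left(V,P \right)} = - 18 P$
$\frac{-16371 - 24480}{a{\left(-113,206 \right)} - 20156} = \frac{-16371 - 24480}{\left(-18\right) 206 - 20156} = - \frac{40851}{-3708 - 20156} = - \frac{40851}{-23864} = \left(-40851\right) \left(- \frac{1}{23864}\right) = \frac{40851}{23864}$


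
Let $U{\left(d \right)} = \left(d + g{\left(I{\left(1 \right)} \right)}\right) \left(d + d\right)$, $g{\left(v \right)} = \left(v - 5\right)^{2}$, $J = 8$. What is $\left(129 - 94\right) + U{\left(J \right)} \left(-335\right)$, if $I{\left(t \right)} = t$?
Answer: $-128605$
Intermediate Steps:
$g{\left(v \right)} = \left(-5 + v\right)^{2}$
$U{\left(d \right)} = 2 d \left(16 + d\right)$ ($U{\left(d \right)} = \left(d + \left(-5 + 1\right)^{2}\right) \left(d + d\right) = \left(d + \left(-4\right)^{2}\right) 2 d = \left(d + 16\right) 2 d = \left(16 + d\right) 2 d = 2 d \left(16 + d\right)$)
$\left(129 - 94\right) + U{\left(J \right)} \left(-335\right) = \left(129 - 94\right) + 2 \cdot 8 \left(16 + 8\right) \left(-335\right) = \left(129 - 94\right) + 2 \cdot 8 \cdot 24 \left(-335\right) = 35 + 384 \left(-335\right) = 35 - 128640 = -128605$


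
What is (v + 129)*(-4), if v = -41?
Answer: -352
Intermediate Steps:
(v + 129)*(-4) = (-41 + 129)*(-4) = 88*(-4) = -352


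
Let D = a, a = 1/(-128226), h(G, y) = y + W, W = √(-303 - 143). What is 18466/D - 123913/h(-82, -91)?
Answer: -20663965348649/8727 + 123913*I*√446/8727 ≈ -2.3678e+9 + 299.86*I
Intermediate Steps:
W = I*√446 (W = √(-446) = I*√446 ≈ 21.119*I)
h(G, y) = y + I*√446
a = -1/128226 ≈ -7.7987e-6
D = -1/128226 ≈ -7.7987e-6
18466/D - 123913/h(-82, -91) = 18466/(-1/128226) - 123913/(-91 + I*√446) = 18466*(-128226) - 123913/(-91 + I*√446) = -2367821316 - 123913/(-91 + I*√446)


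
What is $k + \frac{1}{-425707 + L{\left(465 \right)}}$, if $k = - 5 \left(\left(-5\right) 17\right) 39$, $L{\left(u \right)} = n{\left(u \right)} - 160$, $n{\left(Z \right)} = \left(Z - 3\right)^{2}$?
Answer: $\frac{3520911224}{212423} \approx 16575.0$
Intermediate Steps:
$n{\left(Z \right)} = \left(-3 + Z\right)^{2}$
$L{\left(u \right)} = -160 + \left(-3 + u\right)^{2}$ ($L{\left(u \right)} = \left(-3 + u\right)^{2} - 160 = -160 + \left(-3 + u\right)^{2}$)
$k = 16575$ ($k = \left(-5\right) \left(-85\right) 39 = 425 \cdot 39 = 16575$)
$k + \frac{1}{-425707 + L{\left(465 \right)}} = 16575 + \frac{1}{-425707 - \left(160 - \left(-3 + 465\right)^{2}\right)} = 16575 + \frac{1}{-425707 - \left(160 - 462^{2}\right)} = 16575 + \frac{1}{-425707 + \left(-160 + 213444\right)} = 16575 + \frac{1}{-425707 + 213284} = 16575 + \frac{1}{-212423} = 16575 - \frac{1}{212423} = \frac{3520911224}{212423}$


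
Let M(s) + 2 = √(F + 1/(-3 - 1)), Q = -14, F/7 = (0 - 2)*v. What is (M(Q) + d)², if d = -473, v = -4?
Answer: (950 - √223)²/4 ≈ 2.1859e+5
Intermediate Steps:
F = 56 (F = 7*((0 - 2)*(-4)) = 7*(-2*(-4)) = 7*8 = 56)
M(s) = -2 + √223/2 (M(s) = -2 + √(56 + 1/(-3 - 1)) = -2 + √(56 + 1/(-4)) = -2 + √(56 - ¼) = -2 + √(223/4) = -2 + √223/2)
(M(Q) + d)² = ((-2 + √223/2) - 473)² = (-475 + √223/2)²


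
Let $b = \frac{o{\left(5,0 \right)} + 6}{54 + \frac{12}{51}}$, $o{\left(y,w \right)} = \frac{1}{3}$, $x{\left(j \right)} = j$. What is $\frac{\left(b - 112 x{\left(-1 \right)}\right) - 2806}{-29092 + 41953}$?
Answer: $- \frac{7451281}{35573526} \approx -0.20946$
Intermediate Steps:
$o{\left(y,w \right)} = \frac{1}{3}$
$b = \frac{323}{2766}$ ($b = \frac{\frac{1}{3} + 6}{54 + \frac{12}{51}} = \frac{19}{3 \left(54 + 12 \cdot \frac{1}{51}\right)} = \frac{19}{3 \left(54 + \frac{4}{17}\right)} = \frac{19}{3 \cdot \frac{922}{17}} = \frac{19}{3} \cdot \frac{17}{922} = \frac{323}{2766} \approx 0.11678$)
$\frac{\left(b - 112 x{\left(-1 \right)}\right) - 2806}{-29092 + 41953} = \frac{\left(\frac{323}{2766} - -112\right) - 2806}{-29092 + 41953} = \frac{\left(\frac{323}{2766} + 112\right) - 2806}{12861} = \left(\frac{310115}{2766} - 2806\right) \frac{1}{12861} = \left(- \frac{7451281}{2766}\right) \frac{1}{12861} = - \frac{7451281}{35573526}$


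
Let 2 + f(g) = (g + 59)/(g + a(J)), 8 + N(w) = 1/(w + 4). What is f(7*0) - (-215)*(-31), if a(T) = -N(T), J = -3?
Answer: -46610/7 ≈ -6658.6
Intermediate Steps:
N(w) = -8 + 1/(4 + w) (N(w) = -8 + 1/(w + 4) = -8 + 1/(4 + w))
a(T) = -(-31 - 8*T)/(4 + T)
f(g) = -2 + (59 + g)/(7 + g) (f(g) = -2 + (g + 59)/(g + (31 + 8*(-3))/(4 - 3)) = -2 + (59 + g)/(g + (31 - 24)/1) = -2 + (59 + g)/(g + 1*7) = -2 + (59 + g)/(g + 7) = -2 + (59 + g)/(7 + g))
f(7*0) - (-215)*(-31) = (45 - 7*0)/(7 + 7*0) - (-215)*(-31) = (45 - 1*0)/(7 + 0) - 1*6665 = (45 + 0)/7 - 6665 = (⅐)*45 - 6665 = 45/7 - 6665 = -46610/7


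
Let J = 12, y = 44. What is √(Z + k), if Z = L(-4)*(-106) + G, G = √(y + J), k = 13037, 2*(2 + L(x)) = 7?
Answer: √(12878 + 2*√14) ≈ 113.51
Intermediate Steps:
L(x) = 3/2 (L(x) = -2 + (½)*7 = -2 + 7/2 = 3/2)
G = 2*√14 (G = √(44 + 12) = √56 = 2*√14 ≈ 7.4833)
Z = -159 + 2*√14 (Z = (3/2)*(-106) + 2*√14 = -159 + 2*√14 ≈ -151.52)
√(Z + k) = √((-159 + 2*√14) + 13037) = √(12878 + 2*√14)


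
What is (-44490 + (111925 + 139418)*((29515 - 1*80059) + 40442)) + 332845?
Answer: -2538778631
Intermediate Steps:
(-44490 + (111925 + 139418)*((29515 - 1*80059) + 40442)) + 332845 = (-44490 + 251343*((29515 - 80059) + 40442)) + 332845 = (-44490 + 251343*(-50544 + 40442)) + 332845 = (-44490 + 251343*(-10102)) + 332845 = (-44490 - 2539066986) + 332845 = -2539111476 + 332845 = -2538778631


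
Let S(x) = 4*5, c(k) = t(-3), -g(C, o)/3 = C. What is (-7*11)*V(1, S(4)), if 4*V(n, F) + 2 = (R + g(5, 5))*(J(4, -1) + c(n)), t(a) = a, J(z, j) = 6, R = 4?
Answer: 2695/4 ≈ 673.75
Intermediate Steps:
g(C, o) = -3*C
c(k) = -3
S(x) = 20
V(n, F) = -35/4 (V(n, F) = -1/2 + ((4 - 3*5)*(6 - 3))/4 = -1/2 + ((4 - 15)*3)/4 = -1/2 + (-11*3)/4 = -1/2 + (1/4)*(-33) = -1/2 - 33/4 = -35/4)
(-7*11)*V(1, S(4)) = -7*11*(-35/4) = -77*(-35/4) = 2695/4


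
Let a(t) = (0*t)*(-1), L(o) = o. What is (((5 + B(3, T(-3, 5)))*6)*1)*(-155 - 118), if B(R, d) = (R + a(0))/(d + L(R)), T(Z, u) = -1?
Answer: -10647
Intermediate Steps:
a(t) = 0 (a(t) = 0*(-1) = 0)
B(R, d) = R/(R + d) (B(R, d) = (R + 0)/(d + R) = R/(R + d))
(((5 + B(3, T(-3, 5)))*6)*1)*(-155 - 118) = (((5 + 3/(3 - 1))*6)*1)*(-155 - 118) = (((5 + 3/2)*6)*1)*(-273) = (((13/2)*6)*1)*(-273) = (39*1)*(-273) = 39*(-273) = -10647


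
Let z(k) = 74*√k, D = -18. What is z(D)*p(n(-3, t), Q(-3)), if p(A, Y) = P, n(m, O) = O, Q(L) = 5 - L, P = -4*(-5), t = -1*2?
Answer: 4440*I*√2 ≈ 6279.1*I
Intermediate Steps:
t = -2
P = 20
p(A, Y) = 20
z(D)*p(n(-3, t), Q(-3)) = (74*√(-18))*20 = (74*(3*I*√2))*20 = (222*I*√2)*20 = 4440*I*√2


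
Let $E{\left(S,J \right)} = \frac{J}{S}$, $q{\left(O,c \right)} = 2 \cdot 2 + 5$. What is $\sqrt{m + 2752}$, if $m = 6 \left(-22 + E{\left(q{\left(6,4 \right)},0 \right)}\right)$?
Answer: $2 \sqrt{655} \approx 51.186$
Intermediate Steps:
$q{\left(O,c \right)} = 9$ ($q{\left(O,c \right)} = 4 + 5 = 9$)
$m = -132$ ($m = 6 \left(-22 + \frac{0}{9}\right) = 6 \left(-22 + 0 \cdot \frac{1}{9}\right) = 6 \left(-22 + 0\right) = 6 \left(-22\right) = -132$)
$\sqrt{m + 2752} = \sqrt{-132 + 2752} = \sqrt{2620} = 2 \sqrt{655}$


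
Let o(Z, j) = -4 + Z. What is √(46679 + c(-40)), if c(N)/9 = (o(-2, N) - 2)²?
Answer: √47255 ≈ 217.38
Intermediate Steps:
c(N) = 576 (c(N) = 9*((-4 - 2) - 2)² = 9*(-6 - 2)² = 9*(-8)² = 9*64 = 576)
√(46679 + c(-40)) = √(46679 + 576) = √47255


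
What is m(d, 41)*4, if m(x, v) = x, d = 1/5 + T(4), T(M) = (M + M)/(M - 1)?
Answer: 172/15 ≈ 11.467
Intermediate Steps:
T(M) = 2*M/(-1 + M) (T(M) = (2*M)/(-1 + M) = 2*M/(-1 + M))
d = 43/15 (d = 1/5 + 2*4/(-1 + 4) = ⅕ + 2*4/3 = ⅕ + 2*4*(⅓) = ⅕ + 8/3 = 43/15 ≈ 2.8667)
m(d, 41)*4 = (43/15)*4 = 172/15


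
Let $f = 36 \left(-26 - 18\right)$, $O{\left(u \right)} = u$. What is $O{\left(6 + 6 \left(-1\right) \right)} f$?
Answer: $0$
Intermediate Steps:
$f = -1584$ ($f = 36 \left(-44\right) = -1584$)
$O{\left(6 + 6 \left(-1\right) \right)} f = \left(6 + 6 \left(-1\right)\right) \left(-1584\right) = \left(6 - 6\right) \left(-1584\right) = 0 \left(-1584\right) = 0$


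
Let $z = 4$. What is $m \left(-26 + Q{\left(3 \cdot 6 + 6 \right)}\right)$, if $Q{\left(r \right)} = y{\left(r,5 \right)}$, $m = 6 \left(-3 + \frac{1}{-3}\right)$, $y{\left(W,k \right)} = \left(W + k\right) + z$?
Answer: $-140$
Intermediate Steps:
$y{\left(W,k \right)} = 4 + W + k$ ($y{\left(W,k \right)} = \left(W + k\right) + 4 = 4 + W + k$)
$m = -20$ ($m = 6 \left(-3 - \frac{1}{3}\right) = 6 \left(- \frac{10}{3}\right) = -20$)
$Q{\left(r \right)} = 9 + r$ ($Q{\left(r \right)} = 4 + r + 5 = 9 + r$)
$m \left(-26 + Q{\left(3 \cdot 6 + 6 \right)}\right) = - 20 \left(-26 + \left(9 + \left(3 \cdot 6 + 6\right)\right)\right) = - 20 \left(-26 + \left(9 + \left(18 + 6\right)\right)\right) = - 20 \left(-26 + \left(9 + 24\right)\right) = - 20 \left(-26 + 33\right) = \left(-20\right) 7 = -140$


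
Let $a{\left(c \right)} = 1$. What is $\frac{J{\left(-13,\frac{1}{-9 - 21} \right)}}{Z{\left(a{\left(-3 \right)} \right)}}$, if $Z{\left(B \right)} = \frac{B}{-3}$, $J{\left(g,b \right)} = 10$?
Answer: $-30$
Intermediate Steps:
$Z{\left(B \right)} = - \frac{B}{3}$ ($Z{\left(B \right)} = B \left(- \frac{1}{3}\right) = - \frac{B}{3}$)
$\frac{J{\left(-13,\frac{1}{-9 - 21} \right)}}{Z{\left(a{\left(-3 \right)} \right)}} = \frac{10}{\left(- \frac{1}{3}\right) 1} = \frac{10}{- \frac{1}{3}} = 10 \left(-3\right) = -30$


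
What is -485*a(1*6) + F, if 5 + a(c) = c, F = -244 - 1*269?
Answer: -998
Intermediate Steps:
F = -513 (F = -244 - 269 = -513)
a(c) = -5 + c
-485*a(1*6) + F = -485*(-5 + 1*6) - 513 = -485*(-5 + 6) - 513 = -485*1 - 513 = -485 - 513 = -998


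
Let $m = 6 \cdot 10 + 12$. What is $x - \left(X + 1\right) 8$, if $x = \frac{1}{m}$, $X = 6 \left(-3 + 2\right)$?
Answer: $\frac{2881}{72} \approx 40.014$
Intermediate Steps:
$m = 72$ ($m = 60 + 12 = 72$)
$X = -6$ ($X = 6 \left(-1\right) = -6$)
$x = \frac{1}{72} \approx 0.013889$
$x - \left(X + 1\right) 8 = \frac{1}{72} - \left(-6 + 1\right) 8 = \frac{1}{72} - \left(-5\right) 8 = \frac{1}{72} - -40 = \frac{1}{72} + 40 = \frac{2881}{72}$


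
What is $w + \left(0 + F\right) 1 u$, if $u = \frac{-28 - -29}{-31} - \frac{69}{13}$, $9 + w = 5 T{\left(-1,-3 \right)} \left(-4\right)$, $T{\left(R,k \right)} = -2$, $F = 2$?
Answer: $\frac{8189}{403} \approx 20.32$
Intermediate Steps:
$w = 31$ ($w = -9 + 5 \left(-2\right) \left(-4\right) = -9 - -40 = -9 + 40 = 31$)
$u = - \frac{2152}{403}$ ($u = \left(-28 + 29\right) \left(- \frac{1}{31}\right) - \frac{69}{13} = 1 \left(- \frac{1}{31}\right) - \frac{69}{13} = - \frac{1}{31} - \frac{69}{13} = - \frac{2152}{403} \approx -5.34$)
$w + \left(0 + F\right) 1 u = 31 + \left(0 + 2\right) 1 \left(- \frac{2152}{403}\right) = 31 + 2 \cdot 1 \left(- \frac{2152}{403}\right) = 31 + 2 \left(- \frac{2152}{403}\right) = 31 - \frac{4304}{403} = \frac{8189}{403}$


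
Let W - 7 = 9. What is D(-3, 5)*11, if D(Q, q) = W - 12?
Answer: 44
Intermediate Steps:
W = 16 (W = 7 + 9 = 16)
D(Q, q) = 4 (D(Q, q) = 16 - 12 = 4)
D(-3, 5)*11 = 4*11 = 44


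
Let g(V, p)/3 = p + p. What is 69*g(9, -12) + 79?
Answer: -4889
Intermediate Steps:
g(V, p) = 6*p (g(V, p) = 3*(p + p) = 3*(2*p) = 6*p)
69*g(9, -12) + 79 = 69*(6*(-12)) + 79 = 69*(-72) + 79 = -4968 + 79 = -4889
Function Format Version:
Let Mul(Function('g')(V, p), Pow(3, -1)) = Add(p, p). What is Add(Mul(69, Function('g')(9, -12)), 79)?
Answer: -4889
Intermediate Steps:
Function('g')(V, p) = Mul(6, p) (Function('g')(V, p) = Mul(3, Add(p, p)) = Mul(3, Mul(2, p)) = Mul(6, p))
Add(Mul(69, Function('g')(9, -12)), 79) = Add(Mul(69, Mul(6, -12)), 79) = Add(Mul(69, -72), 79) = Add(-4968, 79) = -4889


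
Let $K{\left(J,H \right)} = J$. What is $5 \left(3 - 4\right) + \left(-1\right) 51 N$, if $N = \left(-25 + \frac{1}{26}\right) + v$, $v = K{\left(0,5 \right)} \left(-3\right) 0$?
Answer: $\frac{32969}{26} \approx 1268.0$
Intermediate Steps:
$v = 0$ ($v = 0 \left(-3\right) 0 = 0 \cdot 0 = 0$)
$N = - \frac{649}{26}$ ($N = \left(-25 + \frac{1}{26}\right) + 0 = - \frac{649}{26} + 0 = - \frac{649}{26} \approx -24.962$)
$5 \left(3 - 4\right) + \left(-1\right) 51 N = 5 \left(3 - 4\right) + \left(-1\right) 51 \left(- \frac{649}{26}\right) = 5 \left(-1\right) - - \frac{33099}{26} = -5 + \frac{33099}{26} = \frac{32969}{26}$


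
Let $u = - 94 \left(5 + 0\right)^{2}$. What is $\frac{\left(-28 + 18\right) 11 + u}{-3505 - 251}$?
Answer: $\frac{205}{313} \approx 0.65495$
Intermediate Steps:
$u = -2350$ ($u = - 94 \cdot 5^{2} = \left(-94\right) 25 = -2350$)
$\frac{\left(-28 + 18\right) 11 + u}{-3505 - 251} = \frac{\left(-28 + 18\right) 11 - 2350}{-3505 - 251} = \frac{\left(-10\right) 11 - 2350}{-3756} = \left(-110 - 2350\right) \left(- \frac{1}{3756}\right) = \left(-2460\right) \left(- \frac{1}{3756}\right) = \frac{205}{313}$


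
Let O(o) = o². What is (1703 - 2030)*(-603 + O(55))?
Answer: -791994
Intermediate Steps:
(1703 - 2030)*(-603 + O(55)) = (1703 - 2030)*(-603 + 55²) = -327*(-603 + 3025) = -327*2422 = -791994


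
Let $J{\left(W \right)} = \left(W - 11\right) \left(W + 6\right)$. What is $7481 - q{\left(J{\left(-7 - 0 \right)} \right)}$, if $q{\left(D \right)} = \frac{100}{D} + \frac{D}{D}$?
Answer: $\frac{67270}{9} \approx 7474.4$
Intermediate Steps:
$J{\left(W \right)} = \left(-11 + W\right) \left(6 + W\right)$
$q{\left(D \right)} = 1 + \frac{100}{D}$ ($q{\left(D \right)} = \frac{100}{D} + 1 = 1 + \frac{100}{D}$)
$7481 - q{\left(J{\left(-7 - 0 \right)} \right)} = 7481 - \frac{100 - \left(66 - \left(-7 - 0\right)^{2} + 5 \left(-7 - 0\right)\right)}{-66 + \left(-7 - 0\right)^{2} - 5 \left(-7 - 0\right)} = 7481 - \frac{100 - \left(66 - \left(-7 + 0\right)^{2} + 5 \left(-7 + 0\right)\right)}{-66 + \left(-7 + 0\right)^{2} - 5 \left(-7 + 0\right)} = 7481 - \frac{100 - \left(31 - 49\right)}{-66 + \left(-7\right)^{2} - -35} = 7481 - \frac{100 + \left(-66 + 49 + 35\right)}{-66 + 49 + 35} = 7481 - \frac{100 + 18}{18} = 7481 - \frac{1}{18} \cdot 118 = 7481 - \frac{59}{9} = \frac{67270}{9}$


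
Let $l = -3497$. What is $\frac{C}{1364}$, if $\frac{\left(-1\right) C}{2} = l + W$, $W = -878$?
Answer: $\frac{4375}{682} \approx 6.415$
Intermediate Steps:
$C = 8750$ ($C = - 2 \left(-3497 - 878\right) = \left(-2\right) \left(-4375\right) = 8750$)
$\frac{C}{1364} = \frac{8750}{1364} = 8750 \cdot \frac{1}{1364} = \frac{4375}{682}$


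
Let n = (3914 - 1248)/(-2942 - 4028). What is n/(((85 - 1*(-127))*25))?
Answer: -1333/18470500 ≈ -7.2169e-5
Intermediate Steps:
n = -1333/3485 (n = 2666/(-6970) = 2666*(-1/6970) = -1333/3485 ≈ -0.38250)
n/(((85 - 1*(-127))*25)) = -1333*1/(25*(85 - 1*(-127)))/3485 = -1333*1/(25*(85 + 127))/3485 = -1333/(3485*(212*25)) = -1333/3485/5300 = -1333/3485*1/5300 = -1333/18470500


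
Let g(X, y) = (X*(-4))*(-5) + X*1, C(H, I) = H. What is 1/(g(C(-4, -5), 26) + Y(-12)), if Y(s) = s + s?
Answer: -1/108 ≈ -0.0092593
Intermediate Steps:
g(X, y) = 21*X (g(X, y) = -4*X*(-5) + X = 20*X + X = 21*X)
Y(s) = 2*s
1/(g(C(-4, -5), 26) + Y(-12)) = 1/(21*(-4) + 2*(-12)) = 1/(-84 - 24) = 1/(-108) = -1/108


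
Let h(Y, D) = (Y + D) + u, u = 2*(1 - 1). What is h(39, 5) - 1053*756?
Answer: -796024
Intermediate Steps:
u = 0 (u = 2*0 = 0)
h(Y, D) = D + Y (h(Y, D) = (Y + D) + 0 = (D + Y) + 0 = D + Y)
h(39, 5) - 1053*756 = (5 + 39) - 1053*756 = 44 - 796068 = -796024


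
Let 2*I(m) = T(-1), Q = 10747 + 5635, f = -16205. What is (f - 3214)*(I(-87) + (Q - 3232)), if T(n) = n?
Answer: -510700281/2 ≈ -2.5535e+8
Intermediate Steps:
Q = 16382
I(m) = -½ (I(m) = (½)*(-1) = -½)
(f - 3214)*(I(-87) + (Q - 3232)) = (-16205 - 3214)*(-½ + (16382 - 3232)) = -19419*(-½ + 13150) = -19419*26299/2 = -510700281/2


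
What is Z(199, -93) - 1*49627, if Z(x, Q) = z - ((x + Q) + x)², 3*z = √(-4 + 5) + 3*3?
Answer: -427946/3 ≈ -1.4265e+5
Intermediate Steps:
z = 10/3 (z = (√(-4 + 5) + 3*3)/3 = (√1 + 9)/3 = (1 + 9)/3 = (⅓)*10 = 10/3 ≈ 3.3333)
Z(x, Q) = 10/3 - (Q + 2*x)² (Z(x, Q) = 10/3 - ((x + Q) + x)² = 10/3 - ((Q + x) + x)² = 10/3 - (Q + 2*x)²)
Z(199, -93) - 1*49627 = (10/3 - (-93 + 2*199)²) - 1*49627 = (10/3 - (-93 + 398)²) - 49627 = (10/3 - 1*305²) - 49627 = (10/3 - 1*93025) - 49627 = (10/3 - 93025) - 49627 = -279065/3 - 49627 = -427946/3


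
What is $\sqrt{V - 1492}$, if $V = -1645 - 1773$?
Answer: $i \sqrt{4910} \approx 70.071 i$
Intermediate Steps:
$V = -3418$ ($V = -1645 - 1773 = -3418$)
$\sqrt{V - 1492} = \sqrt{-3418 - 1492} = \sqrt{-4910} = i \sqrt{4910}$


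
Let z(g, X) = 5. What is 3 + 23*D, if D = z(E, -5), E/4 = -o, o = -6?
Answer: 118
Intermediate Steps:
E = 24 (E = 4*(-1*(-6)) = 4*6 = 24)
D = 5
3 + 23*D = 3 + 23*5 = 3 + 115 = 118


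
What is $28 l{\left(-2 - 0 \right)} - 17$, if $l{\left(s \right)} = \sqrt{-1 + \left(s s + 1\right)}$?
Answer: $39$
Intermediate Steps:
$l{\left(s \right)} = \sqrt{s^{2}}$ ($l{\left(s \right)} = \sqrt{-1 + \left(s^{2} + 1\right)} = \sqrt{-1 + \left(1 + s^{2}\right)} = \sqrt{s^{2}}$)
$28 l{\left(-2 - 0 \right)} - 17 = 28 \sqrt{\left(-2 - 0\right)^{2}} - 17 = 28 \sqrt{\left(-2 + 0\right)^{2}} - 17 = 28 \sqrt{\left(-2\right)^{2}} - 17 = 28 \sqrt{4} - 17 = 28 \cdot 2 - 17 = 56 - 17 = 39$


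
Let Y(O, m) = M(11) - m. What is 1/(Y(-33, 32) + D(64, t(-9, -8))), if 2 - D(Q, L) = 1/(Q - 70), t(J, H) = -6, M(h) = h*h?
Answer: 6/547 ≈ 0.010969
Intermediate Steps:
M(h) = h**2
D(Q, L) = 2 - 1/(-70 + Q) (D(Q, L) = 2 - 1/(Q - 70) = 2 - 1/(-70 + Q))
Y(O, m) = 121 - m (Y(O, m) = 11**2 - m = 121 - m)
1/(Y(-33, 32) + D(64, t(-9, -8))) = 1/((121 - 1*32) + (-141 + 2*64)/(-70 + 64)) = 1/((121 - 32) + (-141 + 128)/(-6)) = 1/(89 - 1/6*(-13)) = 1/(89 + 13/6) = 1/(547/6) = 6/547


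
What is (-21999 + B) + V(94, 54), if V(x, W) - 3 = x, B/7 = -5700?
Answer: -61802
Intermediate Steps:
B = -39900 (B = 7*(-5700) = -39900)
V(x, W) = 3 + x
(-21999 + B) + V(94, 54) = (-21999 - 39900) + (3 + 94) = -61899 + 97 = -61802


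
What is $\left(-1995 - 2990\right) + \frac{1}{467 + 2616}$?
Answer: $- \frac{15368754}{3083} \approx -4985.0$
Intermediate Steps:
$\left(-1995 - 2990\right) + \frac{1}{467 + 2616} = -4985 + \frac{1}{3083} = - \frac{15368754}{3083}$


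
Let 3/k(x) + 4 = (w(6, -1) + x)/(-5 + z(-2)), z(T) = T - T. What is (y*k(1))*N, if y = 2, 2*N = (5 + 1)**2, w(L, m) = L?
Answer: -20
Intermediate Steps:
z(T) = 0
N = 18 (N = (5 + 1)**2/2 = (1/2)*6**2 = (1/2)*36 = 18)
k(x) = 3/(-26/5 - x/5) (k(x) = 3/(-4 + (6 + x)/(-5 + 0)) = 3/(-4 + (6 + x)/(-5)) = 3/(-4 + (6 + x)*(-1/5)) = 3/(-4 + (-6/5 - x/5)) = 3/(-26/5 - x/5))
(y*k(1))*N = (2*(-15/(26 + 1)))*18 = (2*(-15/27))*18 = (2*(-15*1/27))*18 = (2*(-5/9))*18 = -10/9*18 = -20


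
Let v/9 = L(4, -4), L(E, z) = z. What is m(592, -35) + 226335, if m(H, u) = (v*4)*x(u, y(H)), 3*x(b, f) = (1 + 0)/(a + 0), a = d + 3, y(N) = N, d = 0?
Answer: 226319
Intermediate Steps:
v = -36 (v = 9*(-4) = -36)
a = 3 (a = 0 + 3 = 3)
x(b, f) = ⅑ (x(b, f) = ((1 + 0)/(3 + 0))/3 = (1/3)/3 = (1*(⅓))/3 = (⅓)*(⅓) = ⅑)
m(H, u) = -16 (m(H, u) = -36*4*(⅑) = -144*⅑ = -16)
m(592, -35) + 226335 = -16 + 226335 = 226319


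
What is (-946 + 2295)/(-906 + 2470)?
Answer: 1349/1564 ≈ 0.86253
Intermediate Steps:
(-946 + 2295)/(-906 + 2470) = 1349/1564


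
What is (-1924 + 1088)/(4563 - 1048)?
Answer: -44/185 ≈ -0.23784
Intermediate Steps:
(-1924 + 1088)/(4563 - 1048) = -836/3515 = -836*1/3515 = -44/185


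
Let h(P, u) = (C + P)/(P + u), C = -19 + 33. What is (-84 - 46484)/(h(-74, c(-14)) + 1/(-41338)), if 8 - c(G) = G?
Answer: -25025363792/620057 ≈ -40360.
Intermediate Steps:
C = 14
c(G) = 8 - G
h(P, u) = (14 + P)/(P + u)
(-84 - 46484)/(h(-74, c(-14)) + 1/(-41338)) = (-84 - 46484)/((14 - 74)/(-74 + (8 - 1*(-14))) + 1/(-41338)) = -46568/(-60/(-74 + (8 + 14)) - 1/41338) = -46568/(-60/(-74 + 22) - 1/41338) = -46568/(-60/(-52) - 1/41338) = -46568/(-1/52*(-60) - 1/41338) = -46568/(15/13 - 1/41338) = -46568/620057/537394 = -46568*537394/620057 = -25025363792/620057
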